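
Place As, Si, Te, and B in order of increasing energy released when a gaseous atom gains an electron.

B < As < Si < Te

B is in period 2, group 13; Si is in period 3, group 14; As is in period 4, group 15; Te is in period 5, group 16.
EA tends to increase across a period and decrease down a group, though the pattern is less regular than for IE or radius.
A diagonal step moves right (one effect) and down (the opposite effect) at once.
As > B: the two effects oppose for this pair; the across-period effect wins (78 vs 27 kJ/mol).
Si > As: period and group pull opposite ways; the down-group shift dominates (134 vs 78 kJ/mol).
Te > Si: the two effects oppose for this pair; the across-period effect wins (190 vs 134 kJ/mol).
Approximate values (kJ/mol): B 27, Si 134, As 78, Te 190.
So from lowest to highest: B < As < Si < Te.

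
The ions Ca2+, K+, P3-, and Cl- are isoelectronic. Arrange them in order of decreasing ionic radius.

All of these have 18 electrons, so size is governed by nuclear charge alone: the more protons, the stronger the pull on the same electron cloud, and the smaller the ion.
Nuclear charges: Ca2+ (Z=20), K+ (Z=19), Cl- (Z=17), P3- (Z=15).
Largest to smallest: P3- > Cl- > K+ > Ca2+.

P3- > Cl- > K+ > Ca2+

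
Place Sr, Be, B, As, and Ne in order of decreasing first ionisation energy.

Ne, As, Be, B, Sr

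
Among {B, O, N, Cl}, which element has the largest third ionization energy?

IE_3 is the cost of taking one more electron from the +2 cation: B²⁺ still has 1 valence electron; O²⁺ still has 4 valence electrons; N²⁺ still has 3 valence electrons; Cl²⁺ still has 5 valence electrons.
All are still removing valence electrons, so compare the +2 ions as you would atoms: IE_3 generally rises across a period (higher Z_eff) and falls down a group (larger shell), subject to the usual subshell exceptions.
Valence configurations: B²⁺ [He]2s¹, O²⁺ [He]2s²2p², N²⁺ [He]2s²2p¹, Cl²⁺ [Ne]3s²3p³.
The numbers (kJ/mol): B 3660, O 5300, N 4578, Cl 3822.
Hence IE_3: B < Cl < N < O.

O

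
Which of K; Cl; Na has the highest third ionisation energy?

The third ionization energy removes an electron from the +2 ion. For each element: K²⁺ is already 1 electron into the core; Cl²⁺ still has 5 valence electrons; Na²⁺ is already 1 electron into the core.
Pulling an electron out of a noble-gas core costs far more than removing a remaining valence electron, so K and Na sit at the high end of IE_3.
The numbers (kJ/mol): K 4420, Cl 3822, Na 6910.
Overall IE_3 order: Cl < K < Na.

Na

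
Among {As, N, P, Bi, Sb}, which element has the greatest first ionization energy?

N is in period 2, group 15; P is in period 3, group 15; As is in period 4, group 15; Sb is in period 5, group 15; Bi is in period 6, group 15.
First ionization energy rises across a period (greater Z_eff holds electrons more tightly) and falls down a group (valence electrons are farther from the nucleus).
All are in group 15, so first ionization energy increases up the group.
The greatest first ionization energy among these belongs to N.

N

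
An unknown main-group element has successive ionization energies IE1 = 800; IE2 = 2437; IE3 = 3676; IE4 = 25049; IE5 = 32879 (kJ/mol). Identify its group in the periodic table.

Group 13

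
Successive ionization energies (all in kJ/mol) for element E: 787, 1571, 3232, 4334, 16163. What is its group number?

Look for the largest jump between consecutive ionization energies: IE5/IE4 ≈ 3.7, far larger than any earlier ratio.
That jump marks the point where a core electron is being removed. So the atom has 4 valence electrons.
A main-group element with 4 valence electrons is in group 14.

Group 14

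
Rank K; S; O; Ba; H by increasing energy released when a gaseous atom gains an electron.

Ba, K, H, O, S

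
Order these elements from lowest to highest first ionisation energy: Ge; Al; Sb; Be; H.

Al, Ge, Sb, Be, H

H is in period 1, group 1; Be is in period 2, group 2; Al is in period 3, group 13; Ge is in period 4, group 14; Sb is in period 5, group 15.
IE₁ increases left→right with effective nuclear charge and decreases top→bottom as the valence shell moves farther out.
These sit on a diagonal, where the across-period and down-group effects partly cancel.
Ge > Al: period and group pull opposite ways; the across-period shift dominates (762 vs 578 kJ/mol).
Sb > Ge: the two effects oppose for this pair; the across-period effect wins (831 vs 762 kJ/mol).
Be > Sb: the two effects oppose for this pair; the down-group effect wins (900 vs 831 kJ/mol).
H > Be: the two effects oppose for this pair; the down-group effect wins (1312 vs 900 kJ/mol).
Approximate values (kJ/mol): H 1312, Be 900, Al 578, Ge 762, Sb 831.
So from lowest to highest: Al < Ge < Sb < Be < H.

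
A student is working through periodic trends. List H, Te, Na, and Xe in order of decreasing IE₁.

H > Xe > Te > Na

H is in period 1, group 1; Na is in period 3, group 1; Te is in period 5, group 16; Xe is in period 5, group 18.
Removing the outermost electron gets harder across a period and easier down a group.
These span different periods and groups, so the two trends combine.
Te > Na: the two effects oppose for this pair; the across-period effect wins (869 vs 496 kJ/mol).
Xe > Te: both are in period 5; the period trend gives Xe the larger value.
H > Xe: period and group pull opposite ways; the down-group shift dominates (1312 vs 1170 kJ/mol).
Approximate values (kJ/mol): H 1312, Na 496, Te 869, Xe 1170.
So from highest to lowest: H > Xe > Te > Na.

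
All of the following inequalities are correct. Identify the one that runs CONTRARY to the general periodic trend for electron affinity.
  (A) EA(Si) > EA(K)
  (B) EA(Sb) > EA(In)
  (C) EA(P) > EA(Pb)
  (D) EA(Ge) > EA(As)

(D)

The general trend: electron affinity increases across a period and decreases down a group.
(A) Si (period 3, group 14) vs K (period 4, group 1): the stated order agrees with the simple trend.
(B) Sb (period 5, group 15) vs In (period 5, group 13): the stated order agrees with the simple trend.
(C) P (period 3, group 15) vs Pb (period 6, group 14): the stated order agrees with the simple trend.
(D) Ge (period 4, group 14) vs As (period 4, group 15): the stated order contradicts the simple trend.
The exception is (D): adding an electron to As's half-filled 4p³ is unfavourable, so Ge (4p²) has the more exothermic EA.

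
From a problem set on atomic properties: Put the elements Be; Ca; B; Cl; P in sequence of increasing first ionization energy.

Ca, B, Be, P, Cl

Be is in period 2, group 2; B is in period 2, group 13; P is in period 3, group 15; Cl is in period 3, group 17; Ca is in period 4, group 2.
First ionization energy rises across a period (greater Z_eff holds electrons more tightly) and falls down a group (valence electrons are farther from the nucleus).
These span different periods and groups, so the two trends combine.
B > Ca: relative to Ca, both the across-period and down-group shifts push B's first ionization energy up.
Be > B: this pair runs against the simple trend — see the exception note.
P > Be: period and group pull opposite ways; the across-period shift dominates (1012 vs 900 kJ/mol).
Cl > P: both are in period 3; the period trend gives Cl the larger value.
Note the exception: Be has a higher first ionization energy than B, contrary to the simple trend — removing B's lone 2p electron is easier than breaking Be's filled 2s².
Approximate values (kJ/mol): Be 900, B 801, P 1012, Cl 1251, Ca 590.
So from lowest to highest: Ca < B < Be < P < Cl.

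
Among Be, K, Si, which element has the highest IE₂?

K

Consider each +1 ion: Be⁺ still has 1 valence electron; K⁺ is the bare [Ar] core; Si⁺ still has 3 valence electrons.
Pulling an electron out of a noble-gas core costs far more than removing a remaining valence electron, so K sits at the high end of IE_2.
Valence configurations: Be⁺ [He]2s¹, Si⁺ [Ne]3s²3p¹.
Tabulated IE_2 (kJ/mol): Be 1757, K 3052, Si 1577.
So the second ionization energies run Si < Be < K.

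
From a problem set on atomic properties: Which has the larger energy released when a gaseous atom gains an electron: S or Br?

S is in period 3, group 16; Br is in period 4, group 17.
Adding an electron releases more energy for atoms nearer the top right (short of the noble gases).
These sit on a diagonal, where the across-period and down-group effects partly cancel.
Br > S: period and group pull opposite ways; the across-period shift dominates (325 vs 200 kJ/mol).
Approximate values (kJ/mol): S 200, Br 325.
So Br has the larger energy released when a gaseous atom gains an electron (Br > S).

Br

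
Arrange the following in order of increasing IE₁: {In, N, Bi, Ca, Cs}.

Cs < In < Ca < Bi < N

N is in period 2, group 15; Ca is in period 4, group 2; In is in period 5, group 13; Cs is in period 6, group 1; Bi is in period 6, group 15.
First ionization energy rises across a period (greater Z_eff holds electrons more tightly) and falls down a group (valence electrons are farther from the nucleus).
Neither a single period nor a single group — weigh both effects.
In > Cs: both effects reinforce here, so In is clearly the higher of the two.
Ca > In: the two effects oppose for this pair; the down-group effect wins (590 vs 558 kJ/mol).
Bi > Ca: the two effects oppose for this pair; the across-period effect wins (703 vs 590 kJ/mol).
N > Bi: N sits above Bi in group 15, so the down-group effect alone puts N higher.
For reference (kJ/mol): N 1402, Ca 590, In 558, Cs 376, Bi 703.
So from lowest to highest: Cs < In < Ca < Bi < N.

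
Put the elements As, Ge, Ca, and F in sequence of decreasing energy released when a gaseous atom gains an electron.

F, Ge, As, Ca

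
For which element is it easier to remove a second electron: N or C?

C

The second ionization energy removes an electron from the +1 ion. For each element: N⁺ still has 4 valence electrons; C⁺ still has 3 valence electrons.
All are still removing valence electrons, so compare the +1 ions as you would atoms: IE_2 generally rises across a period (higher Z_eff) and falls down a group (larger shell), subject to the usual subshell exceptions.
Valence configurations: N⁺ [He]2s²2p², C⁺ [He]2s²2p¹.
The numbers (kJ/mol): N 2856, C 2353.
Putting it together, IE_2: C < N.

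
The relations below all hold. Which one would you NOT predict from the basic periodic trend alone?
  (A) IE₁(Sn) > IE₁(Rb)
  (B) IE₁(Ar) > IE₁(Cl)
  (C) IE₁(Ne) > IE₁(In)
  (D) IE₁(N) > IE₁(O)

(D)

The general trend: IE₁ increases across a period and decreases down a group.
(A) Sn (period 5, group 14) vs Rb (period 5, group 1): the stated order agrees with the simple trend.
(B) Ar (period 3, group 18) vs Cl (period 3, group 17): the stated order agrees with the simple trend.
(C) Ne (period 2, group 18) vs In (period 5, group 13): the stated order agrees with the simple trend.
(D) N (period 2, group 15) vs O (period 2, group 16): the stated order contradicts the simple trend.
The exception is (D): pairing an electron in O's 2p⁴ costs repulsion energy, so O ionizes more easily than half-filled N (2p³).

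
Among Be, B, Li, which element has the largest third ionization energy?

The third ionization energy removes an electron from the +2 ion. For each element: Be²⁺ is the bare [He] core; B²⁺ still has 1 valence electron; Li²⁺ is already 1 electron into the core.
Core electrons are held far more tightly than valence electrons, so Li and Be top the IE_3 order.
Tabulated IE_3 (kJ/mol): Be 14849, B 3660, Li 11815.
Overall IE_3 order: B < Li < Be.

Be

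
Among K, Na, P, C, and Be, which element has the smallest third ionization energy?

P

After 2 electrons have been removed, what remains? K²⁺ is already 1 electron into the core; Na²⁺ is already 1 electron into the core; P²⁺ still has 3 valence electrons; C²⁺ still has 2 valence electrons; Be²⁺ is the bare [He] core.
Usually core removal costs more than valence removal, but here the competition is close: a tightly held n=2 valence electron can cost more to remove than an n=3 core electron, so the actual values have to decide it.
Valence configurations: P²⁺ [Ne]3s²3p¹, C²⁺ [He]2s².
Tabulated IE_3 (kJ/mol): K 4420, Na 6910, P 2914, C 4620, Be 14849.
Hence IE_3: P < K < C < Na < Be.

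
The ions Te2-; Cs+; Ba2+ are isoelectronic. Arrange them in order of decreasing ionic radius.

Te2-, Cs+, Ba2+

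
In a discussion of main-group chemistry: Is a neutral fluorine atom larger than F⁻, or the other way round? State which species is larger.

Forming F⁻ adds 1 electron to F. More electron–electron repulsion in the same shell, with unchanged nuclear charge, lets the cloud expand.
An anion is larger than its parent atom: F⁻ > F.

F⁻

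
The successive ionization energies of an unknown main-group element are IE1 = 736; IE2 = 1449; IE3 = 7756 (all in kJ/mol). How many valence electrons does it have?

Look for the largest jump between consecutive ionization energies: IE3/IE2 ≈ 5.4, far larger than any earlier ratio.
That jump marks the point where a core electron is being removed. So the atom has 2 valence electrons.

2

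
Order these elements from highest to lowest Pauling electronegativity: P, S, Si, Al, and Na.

S > P > Si > Al > Na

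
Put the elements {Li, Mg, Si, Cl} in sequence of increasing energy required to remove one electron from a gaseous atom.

Li < Mg < Si < Cl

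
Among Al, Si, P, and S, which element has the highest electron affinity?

Al is in period 3, group 13; Si is in period 3, group 14; P is in period 3, group 15; S is in period 3, group 16.
Electron affinity generally becomes more exothermic across a period toward the halogens and less exothermic down a group.
All lie in period 3; the across-period trend (electron affinity increases left to right) applies, with the exception below.
Note the exception: Si has a higher electron affinity than P, contrary to the simple trend — adding an electron to P's half-filled 3p³ is unfavourable, so Si (3p²) has the more exothermic EA.
Approximate values (kJ/mol): Al 42, Si 134, P 72, S 200.
The highest electron affinity among these belongs to S.

S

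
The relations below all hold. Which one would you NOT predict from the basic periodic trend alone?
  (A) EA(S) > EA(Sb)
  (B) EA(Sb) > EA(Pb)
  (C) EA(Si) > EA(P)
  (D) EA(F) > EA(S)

(C)

The general trend: electron affinity increases across a period and decreases down a group.
(A) S (period 3, group 16) vs Sb (period 5, group 15): the stated order agrees with the simple trend.
(B) Sb (period 5, group 15) vs Pb (period 6, group 14): the stated order agrees with the simple trend.
(C) Si (period 3, group 14) vs P (period 3, group 15): the stated order contradicts the simple trend.
(D) F (period 2, group 17) vs S (period 3, group 16): the stated order agrees with the simple trend.
The exception is (C): adding an electron to P's half-filled 3p³ is unfavourable, so Si (3p²) has the more exothermic EA.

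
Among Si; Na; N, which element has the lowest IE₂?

After 1 electron has been removed, what remains? Si⁺ still has 3 valence electrons; Na⁺ is the bare [Ne] core; N⁺ still has 4 valence electrons.
Pulling an electron out of a noble-gas core costs far more than removing a remaining valence electron, so Na sits at the high end of IE_2.
Valence configurations: Si⁺ [Ne]3s²3p¹, N⁺ [He]2s²2p².
Approximate IE_2 values (kJ/mol): Si 1577, Na 4562, N 2856.
So the second ionization energies run Si < N < Na.

Si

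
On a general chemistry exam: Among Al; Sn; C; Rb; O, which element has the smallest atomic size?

O

C is in period 2, group 14; O is in period 2, group 16; Al is in period 3, group 13; Rb is in period 5, group 1; Sn is in period 5, group 14.
Radius decreases left→right (rising Z_eff, same n) and increases top→bottom (higher n).
These span different periods and groups, so the two trends combine.
C > O: C lies to the left of O in period 2, so the across-period effect alone puts C larger.
Al > C: relative to C, both the across-period and down-group shifts push Al's atomic radius up.
Sn > Al: period and group pull opposite ways; the down-group shift dominates (140 vs 126 pm).
Rb > Sn: both are in period 5; the period trend gives Rb the larger value.
Approximate values (pm): C 75, O 63, Al 126, Rb 210, Sn 140.
The smallest atomic size among these belongs to O.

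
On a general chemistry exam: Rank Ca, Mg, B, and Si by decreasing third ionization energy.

After 2 electrons have been removed, what remains? Ca²⁺ is the bare [Ar] core; Mg²⁺ is the bare [Ne] core; B²⁺ still has 1 valence electron; Si²⁺ still has 2 valence electrons.
Breaking into a closed-shell core is much more expensive than removing a leftover valence electron — Ca and Mg have the largest IE_3 here.
Valence configurations: B²⁺ [He]2s¹, Si²⁺ [Ne]3s².
Tabulated IE_3 (kJ/mol): Ca 4912, Mg 7733, B 3660, Si 3232.
Overall IE_3 order: Si < B < Ca < Mg.

Mg > Ca > B > Si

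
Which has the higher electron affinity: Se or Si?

EA tends to increase across a period and decrease down a group, though the pattern is less regular than for IE or radius.
Neither a single period nor a single group — weigh both effects.
Se > Si: period and group pull opposite ways; the across-period shift dominates (195 vs 134 kJ/mol).
For reference (kJ/mol): Si 134, Se 195.
So Se has the higher electron affinity (Se > Si).

Se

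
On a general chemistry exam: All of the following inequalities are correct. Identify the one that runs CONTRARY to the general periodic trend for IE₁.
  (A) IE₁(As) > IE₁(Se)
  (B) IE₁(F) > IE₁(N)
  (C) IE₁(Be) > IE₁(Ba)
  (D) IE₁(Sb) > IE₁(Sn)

The general trend: IE₁ increases across a period and decreases down a group.
(A) As (period 4, group 15) vs Se (period 4, group 16): the stated order contradicts the simple trend.
(B) F (period 2, group 17) vs N (period 2, group 15): the stated order agrees with the simple trend.
(C) Be (period 2, group 2) vs Ba (period 6, group 2): the stated order agrees with the simple trend.
(D) Sb (period 5, group 15) vs Sn (period 5, group 14): the stated order agrees with the simple trend.
The exception is (A): Se (4p⁴) ionizes more easily than half-filled As (4p³).

(A)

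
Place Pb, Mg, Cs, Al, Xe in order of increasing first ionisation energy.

Cs, Al, Pb, Mg, Xe

IE₁ increases left→right with effective nuclear charge and decreases top→bottom as the valence shell moves farther out.
These span different periods and groups, so the two trends combine.
Al > Cs: both effects reinforce here, so Al is clearly the higher of the two.
Pb > Al: period and group pull opposite ways; the across-period shift dominates (716 vs 578 kJ/mol).
Mg > Pb: period and group pull opposite ways; the down-group shift dominates (738 vs 716 kJ/mol).
Xe > Mg: the two effects oppose for this pair; the across-period effect wins (1170 vs 738 kJ/mol).
Note the exception: Mg has a higher first ionization energy than Al, contrary to the simple trend — Al's single 3p electron is easier to remove than one from Mg's filled 3s².
Tabulated first ionization energy (kJ/mol): Mg 738, Al 578, Xe 1170, Cs 376, Pb 716.
So from lowest to highest: Cs < Al < Pb < Mg < Xe.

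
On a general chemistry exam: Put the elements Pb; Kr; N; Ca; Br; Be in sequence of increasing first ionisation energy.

Ca, Pb, Be, Br, Kr, N

IE₁ increases left→right with effective nuclear charge and decreases top→bottom as the valence shell moves farther out.
Neither a single period nor a single group — weigh both effects.
Pb > Ca: period and group pull opposite ways; the across-period shift dominates (716 vs 590 kJ/mol).
Be > Pb: period and group pull opposite ways; the down-group shift dominates (900 vs 716 kJ/mol).
Br > Be: the two effects oppose for this pair; the across-period effect wins (1140 vs 900 kJ/mol).
Kr > Br: Kr lies to the right of Br in period 4, so the across-period effect alone puts Kr higher.
N > Kr: the two effects oppose for this pair; the down-group effect wins (1402 vs 1351 kJ/mol).
Approximate values (kJ/mol): Be 900, N 1402, Ca 590, Br 1140, Kr 1351, Pb 716.
So from lowest to highest: Ca < Pb < Be < Br < Kr < N.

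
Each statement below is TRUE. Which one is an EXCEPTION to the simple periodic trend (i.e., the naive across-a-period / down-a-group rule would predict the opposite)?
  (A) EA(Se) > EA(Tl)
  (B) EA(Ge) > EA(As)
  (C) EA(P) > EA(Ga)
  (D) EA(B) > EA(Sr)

The general trend: electron affinity increases across a period and decreases down a group.
(A) Se (period 4, group 16) vs Tl (period 6, group 13): the stated order agrees with the simple trend.
(B) Ge (period 4, group 14) vs As (period 4, group 15): the stated order contradicts the simple trend.
(C) P (period 3, group 15) vs Ga (period 4, group 13): the stated order agrees with the simple trend.
(D) B (period 2, group 13) vs Sr (period 5, group 2): the stated order agrees with the simple trend.
The exception is (B): adding an electron to As's half-filled 4p³ is unfavourable, so Ge (4p²) has the more exothermic EA.

(B)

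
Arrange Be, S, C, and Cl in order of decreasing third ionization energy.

The third ionization energy removes an electron from the +2 ion. For each element: Be²⁺ is the bare [He] core; S²⁺ still has 4 valence electrons; C²⁺ still has 2 valence electrons; Cl²⁺ still has 5 valence electrons.
Pulling an electron out of a noble-gas core costs far more than removing a remaining valence electron, so Be sits at the high end of IE_3.
Valence configurations: S²⁺ [Ne]3s²3p², C²⁺ [He]2s², Cl²⁺ [Ne]3s²3p³.
Approximate IE_3 values (kJ/mol): Be 14849, S 3357, C 4620, Cl 3822.
So the third ionization energies run S < Cl < C < Be.

Be > C > Cl > S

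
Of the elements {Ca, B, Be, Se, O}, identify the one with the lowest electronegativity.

Smaller atoms with higher effective nuclear charge are more electronegative.
Here both period and group differ, so the two effects have to be weighed against each other.
Be > Ca: they share group 2; the group trend gives Be the larger value.
B > Be: both are in period 2; the period trend gives B the larger value.
Se > B: period and group pull opposite ways; the across-period shift dominates (2.55 vs 2.04).
O > Se: O sits above Se in group 16, so the down-group effect alone puts O higher.
Approximate values (Pauling): Be 1.57, B 2.04, O 3.44, Ca 1.00, Se 2.55.
The lowest electronegativity among these belongs to Ca.

Ca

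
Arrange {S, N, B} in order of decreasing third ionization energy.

N > B > S

After 2 electrons have been removed, what remains? S²⁺ still has 4 valence electrons; N²⁺ still has 3 valence electrons; B²⁺ still has 1 valence electron.
All are still removing valence electrons, so compare the +2 ions as you would atoms: IE_3 generally rises across a period (higher Z_eff) and falls down a group (larger shell), subject to the usual subshell exceptions.
Valence configurations: S²⁺ [Ne]3s²3p², N²⁺ [He]2s²2p¹, B²⁺ [He]2s¹.
Approximate IE_3 values (kJ/mol): S 3357, N 4578, B 3660.
Overall IE_3 order: S < B < N.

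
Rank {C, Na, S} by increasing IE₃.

S < C < Na

The third ionization energy removes an electron from the +2 ion. For each element: C²⁺ still has 2 valence electrons; Na²⁺ is already 1 electron into the core; S²⁺ still has 4 valence electrons.
Breaking into a closed-shell core is much more expensive than removing a leftover valence electron — Na has the largest IE_3 here.
Valence configurations: C²⁺ [He]2s², S²⁺ [Ne]3s²3p².
The numbers (kJ/mol): C 4620, Na 6910, S 3357.
So the third ionization energies run S < C < Na.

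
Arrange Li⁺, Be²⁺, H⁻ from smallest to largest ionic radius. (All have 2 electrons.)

Be²⁺ < Li⁺ < H⁻

All of these have 2 electrons, so size is governed by nuclear charge alone: the more protons, the stronger the pull on the same electron cloud, and the smaller the ion.
Nuclear charges: Be²⁺ (Z=4), Li⁺ (Z=3), H⁻ (Z=1).
Smallest to largest: Be²⁺ < Li⁺ < H⁻.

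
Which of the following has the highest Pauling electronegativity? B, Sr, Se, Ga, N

B is in period 2, group 13; N is in period 2, group 15; Ga is in period 4, group 13; Se is in period 4, group 16; Sr is in period 5, group 2.
Atoms toward the upper right of the periodic table pull bonding electrons most strongly.
Neither a single period nor a single group — weigh both effects.
Ga > Sr: both effects reinforce here, so Ga is clearly the higher of the two.
B > Ga: they share group 13; the group trend gives B the larger value.
Se > B: period and group pull opposite ways; the across-period shift dominates (2.55 vs 2.04).
N > Se: the two effects oppose for this pair; the down-group effect wins (3.04 vs 2.55).
Tabulated electronegativity (Pauling): B 2.04, N 3.04, Ga 1.81, Se 2.55, Sr 0.95.
The highest Pauling electronegativity among these belongs to N.

N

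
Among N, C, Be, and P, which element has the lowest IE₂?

Consider each +1 ion: N⁺ still has 4 valence electrons; C⁺ still has 3 valence electrons; Be⁺ still has 1 valence electron; P⁺ still has 4 valence electrons.
All are still removing valence electrons, so compare the +1 ions as you would atoms: IE_2 generally rises across a period (higher Z_eff) and falls down a group (larger shell), subject to the usual subshell exceptions.
Valence configurations: N⁺ [He]2s²2p², C⁺ [He]2s²2p¹, Be⁺ [He]2s¹, P⁺ [Ne]3s²3p².
Approximate IE_2 values (kJ/mol): N 2856, C 2353, Be 1757, P 1907.
Overall IE_2 order: Be < P < C < N.

Be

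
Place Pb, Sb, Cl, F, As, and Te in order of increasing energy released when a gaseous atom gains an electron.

Pb, As, Sb, Te, F, Cl

F is in period 2, group 17; Cl is in period 3, group 17; As is in period 4, group 15; Sb is in period 5, group 15; Te is in period 5, group 16; Pb is in period 6, group 14.
Atoms with high Z_eff and room in the valence shell (especially the halogens) have the most exothermic electron affinities.
Here both period and group differ, so the two effects have to be weighed against each other.
As > Pb: both effects reinforce here, so As is clearly the higher of the two.
Sb > As: this pair runs against the simple trend — see the exception note.
Te > Sb: Te lies to the right of Sb in period 5, so the across-period effect alone puts Te higher.
F > Te: both effects reinforce here, so F is clearly the higher of the two.
Cl > F: this pair runs against the simple trend — see the exception note.
Note the exception: Sb has a higher electron affinity than As, contrary to the simple trend — both are half-filled np³, but the pairing/repulsion penalty for the added electron shrinks as the p orbitals become larger and more diffuse down the group, and for Sb that outweighs the weaker nuclear attraction.
Note the exception: Cl has a higher electron affinity than F, contrary to the simple trend — F's small 2p subshell makes the incoming electron feel strong e⁻–e⁻ repulsion, so Cl actually releases more energy on gaining an electron.
Approximate values (kJ/mol): F 328, Cl 349, As 78, Sb 103, Te 190, Pb 35.
So from lowest to highest: Pb < As < Sb < Te < F < Cl.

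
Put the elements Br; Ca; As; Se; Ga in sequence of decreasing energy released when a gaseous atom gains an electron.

Br > Se > As > Ga > Ca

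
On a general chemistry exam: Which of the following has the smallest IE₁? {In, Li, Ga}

Li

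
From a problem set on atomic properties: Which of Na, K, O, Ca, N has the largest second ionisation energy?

The second ionization energy removes an electron from the +1 ion. For each element: Na⁺ is the bare [Ne] core; K⁺ is the bare [Ar] core; O⁺ still has 5 valence electrons; Ca⁺ still has 1 valence electron; N⁺ still has 4 valence electrons.
Usually core removal costs more than valence removal, but here the competition is close: a tightly held n=2 valence electron can cost more to remove than an n=3 core electron, so the actual values have to decide it.
Valence configurations: O⁺ [He]2s²2p³, Ca⁺ [Ar]4s¹, N⁺ [He]2s²2p².
Approximate IE_2 values (kJ/mol): Na 4562, K 3052, O 3388, Ca 1145, N 2856.
So the second ionization energies run Ca < N < K < O < Na.

Na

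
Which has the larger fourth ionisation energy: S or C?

C

After 3 electrons have been removed, what remains? S³⁺ still has 3 valence electrons; C³⁺ still has 1 valence electron.
All are still removing valence electrons, so compare the +3 ions as you would atoms: IE_4 generally rises across a period (higher Z_eff) and falls down a group (larger shell), subject to the usual subshell exceptions.
Valence configurations: S³⁺ [Ne]3s²3p¹, C³⁺ [He]2s¹.
Approximate IE_4 values (kJ/mol): S 4556, C 6223.
Putting it together, IE_4: S < C.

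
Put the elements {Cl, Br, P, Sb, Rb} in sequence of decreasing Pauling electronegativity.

Atoms toward the upper right of the periodic table pull bonding electrons most strongly.
Here both period and group differ, so the two effects have to be weighed against each other.
Sb > Rb: Sb lies to the right of Rb in period 5, so the across-period effect alone puts Sb higher.
P > Sb: they share group 15; the group trend gives P the larger value.
Br > P: the two effects oppose for this pair; the across-period effect wins (2.96 vs 2.19).
Cl > Br: they share group 17; the group trend gives Cl the larger value.
Approximate values (Pauling): P 2.19, Cl 3.16, Br 2.96, Rb 0.82, Sb 2.05.
So from highest to lowest: Cl > Br > P > Sb > Rb.

Cl > Br > P > Sb > Rb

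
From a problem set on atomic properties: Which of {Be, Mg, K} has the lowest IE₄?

K

IE_4 is the cost of taking one more electron from the +3 cation: Be³⁺ is already 1 electron into the core; Mg³⁺ is already 1 electron into the core; K³⁺ is already 2 electrons into the core.
All of these are removing an electron from a noble-gas core or deeper; the smaller core (lower principal quantum number) is held far more tightly, and within a period the higher nuclear charge binds the same core more tightly.
The numbers (kJ/mol): Be 21007, Mg 10543, K 5877.
Putting it together, IE_4: K < Mg < Be.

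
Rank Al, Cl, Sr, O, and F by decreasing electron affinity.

O is in period 2, group 16; F is in period 2, group 17; Al is in period 3, group 13; Cl is in period 3, group 17; Sr is in period 5, group 2.
EA tends to increase across a period and decrease down a group, though the pattern is less regular than for IE or radius.
Here both period and group differ, so the two effects have to be weighed against each other.
Al > Sr: relative to Sr, both the across-period and down-group shifts push Al's electron affinity up.
O > Al: both effects reinforce here, so O is clearly the higher of the two.
F > O: both are in period 2; the period trend gives F the larger value.
Cl > F: this pair runs against the simple trend — see the exception note.
Note the exception: Cl has a higher electron affinity than F, contrary to the simple trend — F's small 2p subshell makes the incoming electron feel strong e⁻–e⁻ repulsion, so Cl actually releases more energy on gaining an electron.
Tabulated electron affinity (kJ/mol): O 141, F 328, Al 42, Cl 349, Sr 5.
So from highest to lowest: Cl > F > O > Al > Sr.

Cl > F > O > Al > Sr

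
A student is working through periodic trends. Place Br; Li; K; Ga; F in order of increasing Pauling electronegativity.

Li is in period 2, group 1; F is in period 2, group 17; K is in period 4, group 1; Ga is in period 4, group 13; Br is in period 4, group 17.
Atoms toward the upper right of the periodic table pull bonding electrons most strongly.
Neither a single period nor a single group — weigh both effects.
Li > K: Li sits above K in group 1, so the down-group effect alone puts Li higher.
Ga > Li: the two effects oppose for this pair; the across-period effect wins (1.81 vs 0.98).
Br > Ga: both are in period 4; the period trend gives Br the larger value.
F > Br: F sits above Br in group 17, so the down-group effect alone puts F higher.
Approximate values (Pauling): Li 0.98, F 3.98, K 0.82, Ga 1.81, Br 2.96.
So from lowest to highest: K < Li < Ga < Br < F.

K < Li < Ga < Br < F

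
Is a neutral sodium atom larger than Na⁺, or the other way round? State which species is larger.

Na

Forming Na⁺ removes 1 electron from Na. Fewer electrons for the same nuclear charge means less shielding and a higher Z_eff on the remaining electrons, and for main-group metals the entire outer shell is lost.
A cation is smaller than its parent atom: Na⁺ < Na.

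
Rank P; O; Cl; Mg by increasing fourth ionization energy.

The fourth ionization energy removes an electron from the +3 ion. For each element: P³⁺ still has 2 valence electrons; O³⁺ still has 3 valence electrons; Cl³⁺ still has 4 valence electrons; Mg³⁺ is already 1 electron into the core.
Pulling an electron out of a noble-gas core costs far more than removing a remaining valence electron, so Mg sits at the high end of IE_4.
Valence configurations: P³⁺ [Ne]3s², O³⁺ [He]2s²2p¹, Cl³⁺ [Ne]3s²3p².
Tabulated IE_4 (kJ/mol): P 4964, O 7469, Cl 5159, Mg 10543.
So the fourth ionization energies run P < Cl < O < Mg.

P < Cl < O < Mg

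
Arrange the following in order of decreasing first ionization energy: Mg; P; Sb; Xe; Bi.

Mg is in period 3, group 2; P is in period 3, group 15; Sb is in period 5, group 15; Xe is in period 5, group 18; Bi is in period 6, group 15.
Removing the outermost electron gets harder across a period and easier down a group.
Neither a single period nor a single group — weigh both effects.
Mg > Bi: period and group pull opposite ways; the down-group shift dominates (738 vs 703 kJ/mol).
Sb > Mg: period and group pull opposite ways; the across-period shift dominates (831 vs 738 kJ/mol).
P > Sb: P sits above Sb in group 15, so the down-group effect alone puts P higher.
Xe > P: the two effects oppose for this pair; the across-period effect wins (1170 vs 1012 kJ/mol).
Approximate values (kJ/mol): Mg 738, P 1012, Sb 831, Xe 1170, Bi 703.
So from highest to lowest: Xe > P > Sb > Mg > Bi.

Xe > P > Sb > Mg > Bi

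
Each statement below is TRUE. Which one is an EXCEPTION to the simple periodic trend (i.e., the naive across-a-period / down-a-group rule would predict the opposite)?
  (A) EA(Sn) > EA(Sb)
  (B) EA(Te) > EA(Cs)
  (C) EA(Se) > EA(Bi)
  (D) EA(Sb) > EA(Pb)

The general trend: electron affinity increases across a period and decreases down a group.
(A) Sn (period 5, group 14) vs Sb (period 5, group 15): the stated order contradicts the simple trend.
(B) Te (period 5, group 16) vs Cs (period 6, group 1): the stated order agrees with the simple trend.
(C) Se (period 4, group 16) vs Bi (period 6, group 15): the stated order agrees with the simple trend.
(D) Sb (period 5, group 15) vs Pb (period 6, group 14): the stated order agrees with the simple trend.
The exception is (A): adding an electron to Sb's half-filled 5p³ is unfavourable, so Sn has the more exothermic EA.

(A)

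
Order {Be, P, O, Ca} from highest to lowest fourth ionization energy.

IE_4 is the cost of taking one more electron from the +3 cation: Be³⁺ is already 1 electron into the core; P³⁺ still has 2 valence electrons; O³⁺ still has 3 valence electrons; Ca³⁺ is already 1 electron into the core.
Usually core removal costs more than valence removal, but here the competition is close: a tightly held n=2 valence electron can cost more to remove than an n=3 core electron, so the actual values have to decide it.
Valence configurations: P³⁺ [Ne]3s², O³⁺ [He]2s²2p¹.
The numbers (kJ/mol): Be 21007, P 4964, O 7469, Ca 6491.
Hence IE_4: P < Ca < O < Be.

Be > O > Ca > P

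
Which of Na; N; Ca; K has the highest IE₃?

Na

Consider each +2 ion: Na²⁺ is already 1 electron into the core; N²⁺ still has 3 valence electrons; Ca²⁺ is the bare [Ar] core; K²⁺ is already 1 electron into the core.
Usually core removal costs more than valence removal, but here the competition is close: a tightly held n=2 valence electron can cost more to remove than an n=3 core electron, so the actual values have to decide it.
The numbers (kJ/mol): Na 6910, N 4578, Ca 4912, K 4420.
Putting it together, IE_3: K < N < Ca < Na.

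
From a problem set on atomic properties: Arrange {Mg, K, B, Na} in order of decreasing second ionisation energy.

Na > K > B > Mg

The second ionization energy removes an electron from the +1 ion. For each element: Mg⁺ still has 1 valence electron; K⁺ is the bare [Ar] core; B⁺ still has 2 valence electrons; Na⁺ is the bare [Ne] core.
Breaking into a closed-shell core is much more expensive than removing a leftover valence electron — K and Na have the largest IE_2 here.
Valence configurations: Mg⁺ [Ne]3s¹, B⁺ [He]2s².
Approximate IE_2 values (kJ/mol): Mg 1451, K 3052, B 2427, Na 4562.
Putting it together, IE_2: Mg < B < K < Na.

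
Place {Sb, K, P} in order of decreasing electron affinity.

P is in period 3, group 15; K is in period 4, group 1; Sb is in period 5, group 15.
EA tends to increase across a period and decrease down a group, though the pattern is less regular than for IE or radius.
These span different periods and groups, so the two trends combine.
P > K: both effects reinforce here, so P is clearly the higher of the two.
Sb > P: this pair runs against the simple trend — see the exception note.
Note the exception: Sb has a higher electron affinity than P, contrary to the simple trend — both are half-filled np³, but the pairing/repulsion penalty for the added electron shrinks as the p orbitals become larger and more diffuse down the group, and for Sb that outweighs the weaker nuclear attraction.
For reference (kJ/mol): P 72, K 48, Sb 103.
So from highest to lowest: Sb > P > K.

Sb > P > K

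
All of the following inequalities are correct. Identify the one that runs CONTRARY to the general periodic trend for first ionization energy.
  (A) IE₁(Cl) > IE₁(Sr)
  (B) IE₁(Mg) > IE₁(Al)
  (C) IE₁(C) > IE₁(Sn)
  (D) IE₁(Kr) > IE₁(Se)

The general trend: first ionization energy increases across a period and decreases down a group.
(A) Cl (period 3, group 17) vs Sr (period 5, group 2): the stated order agrees with the simple trend.
(B) Mg (period 3, group 2) vs Al (period 3, group 13): the stated order contradicts the simple trend.
(C) C (period 2, group 14) vs Sn (period 5, group 14): the stated order agrees with the simple trend.
(D) Kr (period 4, group 18) vs Se (period 4, group 16): the stated order agrees with the simple trend.
The exception is (B): Al's single 3p electron is easier to remove than one from Mg's filled 3s².

(B)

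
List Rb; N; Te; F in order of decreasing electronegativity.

F > N > Te > Rb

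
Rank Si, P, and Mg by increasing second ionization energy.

The second ionization energy removes an electron from the +1 ion. For each element: Si⁺ still has 3 valence electrons; P⁺ still has 4 valence electrons; Mg⁺ still has 1 valence electron.
All are still removing valence electrons, so compare the +1 ions as you would atoms: IE_2 generally rises across a period (higher Z_eff) and falls down a group (larger shell), subject to the usual subshell exceptions.
Valence configurations: Si⁺ [Ne]3s²3p¹, P⁺ [Ne]3s²3p², Mg⁺ [Ne]3s¹.
Tabulated IE_2 (kJ/mol): Si 1577, P 1907, Mg 1451.
Hence IE_2: Mg < Si < P.

Mg < Si < P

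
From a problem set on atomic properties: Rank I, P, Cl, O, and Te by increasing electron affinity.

P < O < Te < I < Cl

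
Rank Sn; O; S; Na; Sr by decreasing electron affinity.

S > O > Sn > Na > Sr

O is in period 2, group 16; Na is in period 3, group 1; S is in period 3, group 16; Sr is in period 5, group 2; Sn is in period 5, group 14.
EA tends to increase across a period and decrease down a group, though the pattern is less regular than for IE or radius.
Neither a single period nor a single group — weigh both effects.
Na > Sr: period and group pull opposite ways; the down-group shift dominates (53 vs 5 kJ/mol).
Sn > Na: the two effects oppose for this pair; the across-period effect wins (107 vs 53 kJ/mol).
O > Sn: both effects reinforce here, so O is clearly the higher of the two.
S > O: this pair runs against the simple trend — see the exception note.
Note the exception: S has a higher electron affinity than O, contrary to the simple trend — the compact 2p subshell of O repels the added electron more than S's larger 3p does.
Approximate values (kJ/mol): O 141, Na 53, S 200, Sr 5, Sn 107.
So from highest to lowest: S > O > Sn > Na > Sr.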